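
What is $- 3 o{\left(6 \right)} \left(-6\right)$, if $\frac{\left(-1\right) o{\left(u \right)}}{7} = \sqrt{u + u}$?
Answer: $- 252 \sqrt{3} \approx -436.48$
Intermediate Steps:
$o{\left(u \right)} = - 7 \sqrt{2} \sqrt{u}$ ($o{\left(u \right)} = - 7 \sqrt{u + u} = - 7 \sqrt{2 u} = - 7 \sqrt{2} \sqrt{u}$)
$- 3 o{\left(6 \right)} \left(-6\right) = - 3 \left(- 7 \sqrt{2} \sqrt{6}\right) \left(-6\right) = - 3 \left(- 14 \sqrt{3}\right) \left(-6\right) = 42 \sqrt{3} \left(-6\right) = - 252 \sqrt{3}$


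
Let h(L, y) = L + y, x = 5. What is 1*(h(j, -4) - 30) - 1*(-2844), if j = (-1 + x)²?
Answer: 2826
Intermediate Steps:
j = 16 (j = (-1 + 5)² = 4² = 16)
1*(h(j, -4) - 30) - 1*(-2844) = 1*((16 - 4) - 30) - 1*(-2844) = 1*(12 - 30) + 2844 = 1*(-18) + 2844 = -18 + 2844 = 2826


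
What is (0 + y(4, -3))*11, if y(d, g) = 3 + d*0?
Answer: 33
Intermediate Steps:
y(d, g) = 3 (y(d, g) = 3 + 0 = 3)
(0 + y(4, -3))*11 = (0 + 3)*11 = 3*11 = 33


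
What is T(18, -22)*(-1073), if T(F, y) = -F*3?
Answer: 57942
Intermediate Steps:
T(F, y) = -3*F
T(18, -22)*(-1073) = -3*18*(-1073) = -54*(-1073) = 57942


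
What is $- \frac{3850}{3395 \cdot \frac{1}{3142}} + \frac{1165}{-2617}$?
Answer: $- \frac{904600545}{253849} \approx -3563.5$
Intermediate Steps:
$- \frac{3850}{3395 \cdot \frac{1}{3142}} + \frac{1165}{-2617} = - \frac{3850}{3395 \cdot \frac{1}{3142}} + 1165 \left(- \frac{1}{2617}\right) = - \frac{3850}{\frac{3395}{3142}} - \frac{1165}{2617} = \left(-3850\right) \frac{3142}{3395} - \frac{1165}{2617} = - \frac{345620}{97} - \frac{1165}{2617} = - \frac{904600545}{253849}$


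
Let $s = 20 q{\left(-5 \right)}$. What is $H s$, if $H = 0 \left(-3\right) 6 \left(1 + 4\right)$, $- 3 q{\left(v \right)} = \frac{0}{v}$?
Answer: $0$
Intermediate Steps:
$q{\left(v \right)} = 0$ ($q{\left(v \right)} = - \frac{0 \frac{1}{v}}{3} = \left(- \frac{1}{3}\right) 0 = 0$)
$s = 0$ ($s = 20 \cdot 0 = 0$)
$H = 0$ ($H = 0 \cdot 6 \cdot 5 = 0 \cdot 5 = 0$)
$H s = 0 \cdot 0 = 0$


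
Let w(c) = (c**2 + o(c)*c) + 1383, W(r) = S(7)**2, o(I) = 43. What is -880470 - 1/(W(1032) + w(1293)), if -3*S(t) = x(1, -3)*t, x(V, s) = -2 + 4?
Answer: -13699827047259/15559675 ≈ -8.8047e+5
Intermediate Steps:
x(V, s) = 2
S(t) = -2*t/3
W(r) = 196/9 (W(r) = (-2/3*7)**2 = (-14/3)**2 = 196/9)
w(c) = 1383 + c**2 + 43*c (w(c) = (c**2 + 43*c) + 1383 = 1383 + c**2 + 43*c)
-880470 - 1/(W(1032) + w(1293)) = -880470 - 1/(196/9 + (1383 + 1293**2 + 43*1293)) = -880470 - 1/(196/9 + (1383 + 1671849 + 55599)) = -880470 - 1/(196/9 + 1728831) = -880470 - 1/15559675/9 = -880470 - 1*9/15559675 = -880470 - 9/15559675 = -13699827047259/15559675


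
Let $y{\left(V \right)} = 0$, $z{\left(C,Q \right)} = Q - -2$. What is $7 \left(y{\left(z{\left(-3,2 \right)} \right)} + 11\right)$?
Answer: $77$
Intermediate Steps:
$z{\left(C,Q \right)} = 2 + Q$ ($z{\left(C,Q \right)} = Q + 2 = 2 + Q$)
$7 \left(y{\left(z{\left(-3,2 \right)} \right)} + 11\right) = 7 \left(0 + 11\right) = 7 \cdot 11 = 77$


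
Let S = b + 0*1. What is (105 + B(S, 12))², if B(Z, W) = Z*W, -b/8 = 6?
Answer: 221841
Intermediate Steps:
b = -48 (b = -8*6 = -48)
S = -48 (S = -48 + 0*1 = -48 + 0 = -48)
B(Z, W) = W*Z
(105 + B(S, 12))² = (105 + 12*(-48))² = (105 - 576)² = (-471)² = 221841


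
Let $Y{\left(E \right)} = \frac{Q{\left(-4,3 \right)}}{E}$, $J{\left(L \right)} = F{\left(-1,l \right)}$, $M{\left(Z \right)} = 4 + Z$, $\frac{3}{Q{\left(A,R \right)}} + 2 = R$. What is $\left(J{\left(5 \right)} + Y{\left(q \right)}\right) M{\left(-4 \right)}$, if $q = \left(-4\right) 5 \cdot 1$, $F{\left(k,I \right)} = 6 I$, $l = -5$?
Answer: $0$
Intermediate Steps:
$Q{\left(A,R \right)} = \frac{3}{-2 + R}$
$q = -20$ ($q = \left(-20\right) 1 = -20$)
$J{\left(L \right)} = -30$ ($J{\left(L \right)} = 6 \left(-5\right) = -30$)
$Y{\left(E \right)} = \frac{3}{E}$ ($Y{\left(E \right)} = \frac{3 \frac{1}{-2 + 3}}{E} = \frac{3 \cdot 1^{-1}}{E} = \frac{3 \cdot 1}{E} = \frac{3}{E}$)
$\left(J{\left(5 \right)} + Y{\left(q \right)}\right) M{\left(-4 \right)} = \left(-30 + \frac{3}{-20}\right) \left(4 - 4\right) = \left(-30 + 3 \left(- \frac{1}{20}\right)\right) 0 = \left(-30 - \frac{3}{20}\right) 0 = \left(- \frac{603}{20}\right) 0 = 0$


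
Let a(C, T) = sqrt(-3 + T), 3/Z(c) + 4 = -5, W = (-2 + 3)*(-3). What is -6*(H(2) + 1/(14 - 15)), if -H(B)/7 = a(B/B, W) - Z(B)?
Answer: 20 + 42*I*sqrt(6) ≈ 20.0 + 102.88*I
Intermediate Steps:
W = -3 (W = 1*(-3) = -3)
Z(c) = -1/3 (Z(c) = 3/(-4 - 5) = 3/(-9) = 3*(-1/9) = -1/3)
H(B) = -7/3 - 7*I*sqrt(6) (H(B) = -7*(sqrt(-3 - 3) - 1*(-1/3)) = -7*(sqrt(-6) + 1/3) = -7*(I*sqrt(6) + 1/3) = -7*(1/3 + I*sqrt(6)) = -7/3 - 7*I*sqrt(6))
-6*(H(2) + 1/(14 - 15)) = -6*((-7/3 - 7*I*sqrt(6)) + 1/(14 - 15)) = -6*((-7/3 - 7*I*sqrt(6)) + 1/(-1)) = -6*((-7/3 - 7*I*sqrt(6)) - 1) = -6*(-10/3 - 7*I*sqrt(6)) = 20 + 42*I*sqrt(6)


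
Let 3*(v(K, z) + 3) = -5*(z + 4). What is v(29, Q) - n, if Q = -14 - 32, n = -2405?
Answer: 2472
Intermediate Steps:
Q = -46
v(K, z) = -29/3 - 5*z/3 (v(K, z) = -3 + (-5*(z + 4))/3 = -3 + (-5*(4 + z))/3 = -3 + (-20 - 5*z)/3 = -3 + (-20/3 - 5*z/3) = -29/3 - 5*z/3)
v(29, Q) - n = (-29/3 - 5/3*(-46)) - 1*(-2405) = (-29/3 + 230/3) + 2405 = 67 + 2405 = 2472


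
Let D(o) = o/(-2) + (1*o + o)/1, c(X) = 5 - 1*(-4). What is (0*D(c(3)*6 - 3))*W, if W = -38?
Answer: 0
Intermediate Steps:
c(X) = 9 (c(X) = 5 + 4 = 9)
D(o) = 3*o/2 (D(o) = o*(-½) + (o + o)*1 = -o/2 + (2*o)*1 = -o/2 + 2*o = 3*o/2)
(0*D(c(3)*6 - 3))*W = (0*(3*(9*6 - 3)/2))*(-38) = (0*(3*(54 - 3)/2))*(-38) = (0*((3/2)*51))*(-38) = (0*(153/2))*(-38) = 0*(-38) = 0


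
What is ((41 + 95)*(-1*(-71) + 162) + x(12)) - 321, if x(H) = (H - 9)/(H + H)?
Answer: 250937/8 ≈ 31367.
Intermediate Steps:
x(H) = (-9 + H)/(2*H) (x(H) = (-9 + H)/((2*H)) = (-9 + H)*(1/(2*H)) = (-9 + H)/(2*H))
((41 + 95)*(-1*(-71) + 162) + x(12)) - 321 = ((41 + 95)*(-1*(-71) + 162) + (1/2)*(-9 + 12)/12) - 321 = (136*(71 + 162) + (1/2)*(1/12)*3) - 321 = (136*233 + 1/8) - 321 = (31688 + 1/8) - 321 = 253505/8 - 321 = 250937/8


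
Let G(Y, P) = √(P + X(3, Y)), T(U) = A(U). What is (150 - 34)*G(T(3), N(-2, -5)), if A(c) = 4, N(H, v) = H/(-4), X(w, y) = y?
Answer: 174*√2 ≈ 246.07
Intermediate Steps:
N(H, v) = -H/4 (N(H, v) = H*(-¼) = -H/4)
T(U) = 4
G(Y, P) = √(P + Y)
(150 - 34)*G(T(3), N(-2, -5)) = (150 - 34)*√(-¼*(-2) + 4) = 116*√(½ + 4) = 116*√(9/2) = 116*(3*√2/2) = 174*√2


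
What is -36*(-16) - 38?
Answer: 538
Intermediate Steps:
-36*(-16) - 38 = 576 - 38 = 538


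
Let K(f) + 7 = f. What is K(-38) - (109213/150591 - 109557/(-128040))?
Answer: -299385718169/6427223880 ≈ -46.581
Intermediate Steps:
K(f) = -7 + f
K(-38) - (109213/150591 - 109557/(-128040)) = (-7 - 38) - (109213/150591 - 109557/(-128040)) = -45 - (109213*(1/150591) - 109557*(-1/128040)) = -45 - (109213/150591 + 36519/42680) = -45 - 1*10160643569/6427223880 = -45 - 10160643569/6427223880 = -299385718169/6427223880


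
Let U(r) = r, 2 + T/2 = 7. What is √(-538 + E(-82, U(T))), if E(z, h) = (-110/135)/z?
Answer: I*√73253265/369 ≈ 23.195*I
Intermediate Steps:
T = 10 (T = -4 + 2*7 = -4 + 14 = 10)
E(z, h) = -22/(27*z) (E(z, h) = (-110*1/135)/z = -22/(27*z))
√(-538 + E(-82, U(T))) = √(-538 - 22/27/(-82)) = √(-538 - 22/27*(-1/82)) = √(-538 + 11/1107) = √(-595555/1107) = I*√73253265/369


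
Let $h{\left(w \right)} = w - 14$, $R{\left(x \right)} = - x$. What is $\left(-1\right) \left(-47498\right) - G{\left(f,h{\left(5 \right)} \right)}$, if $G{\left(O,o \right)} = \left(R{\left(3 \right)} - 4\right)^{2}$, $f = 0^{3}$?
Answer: $47449$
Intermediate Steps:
$h{\left(w \right)} = -14 + w$
$f = 0$
$G{\left(O,o \right)} = 49$ ($G{\left(O,o \right)} = \left(\left(-1\right) 3 - 4\right)^{2} = \left(-3 - 4\right)^{2} = \left(-7\right)^{2} = 49$)
$\left(-1\right) \left(-47498\right) - G{\left(f,h{\left(5 \right)} \right)} = \left(-1\right) \left(-47498\right) - 49 = 47498 - 49 = 47449$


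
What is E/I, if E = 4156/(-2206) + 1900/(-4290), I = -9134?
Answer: 550516/2161045029 ≈ 0.00025475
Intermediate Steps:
E = -1101032/473187 (E = 4156*(-1/2206) + 1900*(-1/4290) = -2078/1103 - 190/429 = -1101032/473187 ≈ -2.3268)
E/I = -1101032/473187/(-9134) = -1101032/473187*(-1/9134) = 550516/2161045029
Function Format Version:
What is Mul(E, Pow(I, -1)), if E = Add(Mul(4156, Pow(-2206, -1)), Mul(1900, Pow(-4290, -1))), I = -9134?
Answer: Rational(550516, 2161045029) ≈ 0.00025475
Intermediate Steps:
E = Rational(-1101032, 473187) (E = Add(Mul(4156, Rational(-1, 2206)), Mul(1900, Rational(-1, 4290))) = Add(Rational(-2078, 1103), Rational(-190, 429)) = Rational(-1101032, 473187) ≈ -2.3268)
Mul(E, Pow(I, -1)) = Mul(Rational(-1101032, 473187), Pow(-9134, -1)) = Mul(Rational(-1101032, 473187), Rational(-1, 9134)) = Rational(550516, 2161045029)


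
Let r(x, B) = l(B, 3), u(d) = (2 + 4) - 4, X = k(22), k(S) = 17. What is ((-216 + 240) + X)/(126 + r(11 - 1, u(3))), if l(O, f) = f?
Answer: 41/129 ≈ 0.31783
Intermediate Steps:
X = 17
u(d) = 2 (u(d) = 6 - 4 = 2)
r(x, B) = 3
((-216 + 240) + X)/(126 + r(11 - 1, u(3))) = ((-216 + 240) + 17)/(126 + 3) = (24 + 17)/129 = 41*(1/129) = 41/129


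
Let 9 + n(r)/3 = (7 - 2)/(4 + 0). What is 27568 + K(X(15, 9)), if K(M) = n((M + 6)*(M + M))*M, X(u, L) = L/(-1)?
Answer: 111109/4 ≈ 27777.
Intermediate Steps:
n(r) = -93/4 (n(r) = -27 + 3*((7 - 2)/(4 + 0)) = -27 + 3*(5/4) = -27 + 15/4 = -93/4)
X(u, L) = -L (X(u, L) = L*(-1) = -L)
K(M) = -93*M/4
27568 + K(X(15, 9)) = 27568 - (-93)*9/4 = 27568 - 93/4*(-9) = 27568 + 837/4 = 111109/4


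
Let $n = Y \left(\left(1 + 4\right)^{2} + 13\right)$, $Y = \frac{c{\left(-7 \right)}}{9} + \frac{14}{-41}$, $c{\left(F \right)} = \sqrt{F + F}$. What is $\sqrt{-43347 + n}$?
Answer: $\frac{\sqrt{-655993071 + 63878 i \sqrt{14}}}{123} \approx 0.037934 + 208.23 i$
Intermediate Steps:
$c{\left(F \right)} = \sqrt{2} \sqrt{F}$ ($c{\left(F \right)} = \sqrt{2 F} = \sqrt{2} \sqrt{F}$)
$Y = - \frac{14}{41} + \frac{i \sqrt{14}}{9}$ ($Y = \frac{\sqrt{2} \sqrt{-7}}{9} + \frac{14}{-41} = \sqrt{2} i \sqrt{7} \cdot \frac{1}{9} + 14 \left(- \frac{1}{41}\right) = i \sqrt{14} \cdot \frac{1}{9} - \frac{14}{41} = \frac{i \sqrt{14}}{9} - \frac{14}{41} = - \frac{14}{41} + \frac{i \sqrt{14}}{9} \approx -0.34146 + 0.41574 i$)
$n = - \frac{532}{41} + \frac{38 i \sqrt{14}}{9}$ ($n = \left(- \frac{14}{41} + \frac{i \sqrt{14}}{9}\right) \left(\left(1 + 4\right)^{2} + 13\right) = \left(- \frac{14}{41} + \frac{i \sqrt{14}}{9}\right) \left(5^{2} + 13\right) = \left(- \frac{14}{41} + \frac{i \sqrt{14}}{9}\right) \left(25 + 13\right) = \left(- \frac{14}{41} + \frac{i \sqrt{14}}{9}\right) 38 = - \frac{532}{41} + \frac{38 i \sqrt{14}}{9} \approx -12.976 + 15.798 i$)
$\sqrt{-43347 + n} = \sqrt{-43347 - \left(\frac{532}{41} - \frac{38 i \sqrt{14}}{9}\right)} = \sqrt{- \frac{1777759}{41} + \frac{38 i \sqrt{14}}{9}}$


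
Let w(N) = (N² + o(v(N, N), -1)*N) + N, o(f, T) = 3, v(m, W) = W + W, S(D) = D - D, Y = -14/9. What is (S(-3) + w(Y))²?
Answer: 94864/6561 ≈ 14.459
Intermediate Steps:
Y = -14/9 (Y = -14*⅑ = -14/9 ≈ -1.5556)
S(D) = 0
v(m, W) = 2*W
w(N) = N² + 4*N (w(N) = (N² + 3*N) + N = N² + 4*N)
(S(-3) + w(Y))² = (0 - 14*(4 - 14/9)/9)² = (0 - 14/9*22/9)² = (0 - 308/81)² = (-308/81)² = 94864/6561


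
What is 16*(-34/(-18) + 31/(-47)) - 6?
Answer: 5782/423 ≈ 13.669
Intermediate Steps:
16*(-34/(-18) + 31/(-47)) - 6 = 16*(-34*(-1/18) + 31*(-1/47)) - 6 = 16*(17/9 - 31/47) - 6 = 16*(520/423) - 6 = 8320/423 - 6 = 5782/423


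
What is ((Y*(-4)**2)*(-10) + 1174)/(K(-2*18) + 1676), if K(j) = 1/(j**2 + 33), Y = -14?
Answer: 4537206/2227405 ≈ 2.0370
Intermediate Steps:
K(j) = 1/(33 + j**2)
((Y*(-4)**2)*(-10) + 1174)/(K(-2*18) + 1676) = (-14*(-4)**2*(-10) + 1174)/(1/(33 + (-2*18)**2) + 1676) = (-14*16*(-10) + 1174)/(1/(33 + (-36)**2) + 1676) = (-224*(-10) + 1174)/(1/(33 + 1296) + 1676) = (2240 + 1174)/(1/1329 + 1676) = 3414/(1/1329 + 1676) = 3414/(2227405/1329) = 3414*(1329/2227405) = 4537206/2227405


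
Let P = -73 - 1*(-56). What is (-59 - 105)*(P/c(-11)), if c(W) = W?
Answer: -2788/11 ≈ -253.45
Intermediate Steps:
P = -17 (P = -73 + 56 = -17)
(-59 - 105)*(P/c(-11)) = (-59 - 105)*(-17/(-11)) = -(-2788)*(-1)/11 = -164*17/11 = -2788/11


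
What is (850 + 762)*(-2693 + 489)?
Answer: -3552848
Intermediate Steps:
(850 + 762)*(-2693 + 489) = 1612*(-2204) = -3552848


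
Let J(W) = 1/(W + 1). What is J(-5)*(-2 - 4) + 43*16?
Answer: 1379/2 ≈ 689.50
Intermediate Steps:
J(W) = 1/(1 + W)
J(-5)*(-2 - 4) + 43*16 = (-2 - 4)/(1 - 5) + 43*16 = -6/(-4) + 688 = -¼*(-6) + 688 = 3/2 + 688 = 1379/2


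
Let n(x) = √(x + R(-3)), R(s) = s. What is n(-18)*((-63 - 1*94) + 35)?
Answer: -122*I*√21 ≈ -559.07*I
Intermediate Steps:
n(x) = √(-3 + x) (n(x) = √(x - 3) = √(-3 + x))
n(-18)*((-63 - 1*94) + 35) = √(-3 - 18)*((-63 - 1*94) + 35) = √(-21)*((-63 - 94) + 35) = (I*√21)*(-157 + 35) = (I*√21)*(-122) = -122*I*√21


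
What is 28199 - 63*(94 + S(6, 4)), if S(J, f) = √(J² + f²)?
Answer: 22277 - 126*√13 ≈ 21823.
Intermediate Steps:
28199 - 63*(94 + S(6, 4)) = 28199 - 63*(94 + √(6² + 4²)) = 28199 - 63*(94 + √(36 + 16)) = 28199 - 63*(94 + √52) = 28199 - 63*(94 + 2*√13) = 28199 + (-5922 - 126*√13) = 22277 - 126*√13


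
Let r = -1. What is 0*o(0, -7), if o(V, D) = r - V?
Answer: 0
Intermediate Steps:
o(V, D) = -1 - V
0*o(0, -7) = 0*(-1 - 1*0) = 0*(-1 + 0) = 0*(-1) = 0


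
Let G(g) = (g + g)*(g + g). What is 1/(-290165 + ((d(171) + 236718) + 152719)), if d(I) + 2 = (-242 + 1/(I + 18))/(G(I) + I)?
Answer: 22138515/2197690338313 ≈ 1.0074e-5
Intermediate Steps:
G(g) = 4*g² (G(g) = (2*g)*(2*g) = 4*g²)
d(I) = -2 + (-242 + 1/(18 + I))/(I + 4*I²) (d(I) = -2 + (-242 + 1/(I + 18))/(4*I² + I) = -2 + (-242 + 1/(18 + I))/(I + 4*I²))
1/(-290165 + ((d(171) + 236718) + 152719)) = 1/(-290165 + (((-4355 - 278*171 - 146*171² - 8*171³)/(171*(18 + 4*171² + 73*171)) + 236718) + 152719)) = 1/(-290165 + (((-4355 - 47538 - 146*29241 - 8*5000211)/(171*(18 + 4*29241 + 12483)) + 236718) + 152719)) = 1/(-290165 + (((-4355 - 47538 - 4269186 - 40001688)/(171*(18 + 116964 + 12483)) + 236718) + 152719)) = 1/(-290165 + (((1/171)*(-44322767)/129465 + 236718) + 152719)) = 1/(-290165 + (((1/171)*(1/129465)*(-44322767) + 236718) + 152719)) = 1/(-290165 + ((-44322767/22138515 + 236718) + 152719)) = 1/(-290165 + (5240540671003/22138515 + 152719)) = 1/(-290165 + 8621512543288/22138515) = 1/(2197690338313/22138515) = 22138515/2197690338313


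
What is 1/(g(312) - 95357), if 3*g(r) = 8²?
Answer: -3/286007 ≈ -1.0489e-5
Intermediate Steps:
g(r) = 64/3 (g(r) = (⅓)*8² = (⅓)*64 = 64/3)
1/(g(312) - 95357) = 1/(64/3 - 95357) = 1/(-286007/3) = -3/286007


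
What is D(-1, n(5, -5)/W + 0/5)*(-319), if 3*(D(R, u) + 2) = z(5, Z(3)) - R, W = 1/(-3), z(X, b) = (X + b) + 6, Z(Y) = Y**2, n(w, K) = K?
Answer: -1595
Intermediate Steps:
z(X, b) = 6 + X + b
W = -1/3 (W = 1*(-1/3) = -1/3 ≈ -0.33333)
D(R, u) = 14/3 - R/3 (D(R, u) = -2 + ((6 + 5 + 3**2) - R)/3 = -2 + ((6 + 5 + 9) - R)/3 = -2 + (20 - R)/3 = -2 + (20/3 - R/3) = 14/3 - R/3)
D(-1, n(5, -5)/W + 0/5)*(-319) = (14/3 - 1/3*(-1))*(-319) = (14/3 + 1/3)*(-319) = 5*(-319) = -1595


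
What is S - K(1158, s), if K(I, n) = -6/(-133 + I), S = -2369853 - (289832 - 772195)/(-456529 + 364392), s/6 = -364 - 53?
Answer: -223810418376778/94440425 ≈ -2.3699e+6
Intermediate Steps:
s = -2502 (s = 6*(-364 - 53) = 6*(-417) = -2502)
S = -218351628224/92137 (S = -2369853 - (-482363)/(-92137) = -2369853 - (-482363)*(-1)/92137 = -2369853 - 1*482363/92137 = -2369853 - 482363/92137 = -218351628224/92137 ≈ -2.3699e+6)
K(I, n) = -6/(-133 + I)
S - K(1158, s) = -218351628224/92137 - (-6)/(-133 + 1158) = -218351628224/92137 - (-6)/1025 = -218351628224/92137 - 1*(-6/1025) = -218351628224/92137 + 6/1025 = -223810418376778/94440425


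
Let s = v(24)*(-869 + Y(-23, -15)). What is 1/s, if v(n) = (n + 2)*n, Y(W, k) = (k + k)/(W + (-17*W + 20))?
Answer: -97/52603512 ≈ -1.8440e-6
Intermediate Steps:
Y(W, k) = 2*k/(20 - 16*W) (Y(W, k) = (2*k)/(W + (20 - 17*W)) = (2*k)/(20 - 16*W) = 2*k/(20 - 16*W))
v(n) = n*(2 + n) (v(n) = (2 + n)*n = n*(2 + n))
s = -52603512/97 (s = (24*(2 + 24))*(-869 - 1*(-15)/(-10 + 8*(-23))) = (24*26)*(-869 - 1*(-15)/(-10 - 184)) = 624*(-869 - 1*(-15)/(-194)) = 624*(-869 - 1*(-15)*(-1/194)) = 624*(-869 - 15/194) = 624*(-168601/194) = -52603512/97 ≈ -5.4230e+5)
1/s = 1/(-52603512/97) = -97/52603512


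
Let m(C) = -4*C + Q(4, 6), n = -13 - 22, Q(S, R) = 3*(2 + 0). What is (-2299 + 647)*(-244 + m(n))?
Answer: 161896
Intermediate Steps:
Q(S, R) = 6 (Q(S, R) = 3*2 = 6)
n = -35
m(C) = 6 - 4*C (m(C) = -4*C + 6 = 6 - 4*C)
(-2299 + 647)*(-244 + m(n)) = (-2299 + 647)*(-244 + (6 - 4*(-35))) = -1652*(-244 + (6 + 140)) = -1652*(-244 + 146) = -1652*(-98) = 161896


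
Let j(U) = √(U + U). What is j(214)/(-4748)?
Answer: -√107/2374 ≈ -0.0043572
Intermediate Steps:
j(U) = √2*√U (j(U) = √(2*U) = √2*√U)
j(214)/(-4748) = (√2*√214)/(-4748) = (2*√107)*(-1/4748) = -√107/2374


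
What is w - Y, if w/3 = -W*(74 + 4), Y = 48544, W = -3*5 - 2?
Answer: -44566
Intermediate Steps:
W = -17 (W = -15 - 2 = -17)
w = 3978 (w = 3*(-(-17)*(74 + 4)) = 3*(-(-17)*78) = 3*(-1*(-1326)) = 3*1326 = 3978)
w - Y = 3978 - 1*48544 = 3978 - 48544 = -44566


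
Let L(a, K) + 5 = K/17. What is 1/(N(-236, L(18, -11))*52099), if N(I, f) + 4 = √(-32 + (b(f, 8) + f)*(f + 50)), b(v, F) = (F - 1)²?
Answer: 578/14114296387 + 85*√21858/28228592774 ≈ 4.8613e-7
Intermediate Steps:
b(v, F) = (-1 + F)²
L(a, K) = -5 + K/17
N(I, f) = -4 + √(-32 + (49 + f)*(50 + f)) (N(I, f) = -4 + √(-32 + ((-1 + 8)² + f)*(f + 50)) = -4 + √(-32 + (7² + f)*(50 + f)) = -4 + √(-32 + (49 + f)*(50 + f)))
1/(N(-236, L(18, -11))*52099) = 1/(-4 + √(2418 + (-5 + (1/17)*(-11))² + 99*(-5 + (1/17)*(-11)))*52099) = (1/52099)/(-4 + √(2418 + (-5 - 11/17)² + 99*(-5 - 11/17))) = (1/52099)/(-4 + √(2418 + (-96/17)² + 99*(-96/17))) = (1/52099)/(-4 + √(2418 + 9216/289 - 9504/17)) = (1/52099)/(-4 + √(546450/289)) = (1/52099)/(-4 + 5*√21858/17) = 1/(52099*(-4 + 5*√21858/17))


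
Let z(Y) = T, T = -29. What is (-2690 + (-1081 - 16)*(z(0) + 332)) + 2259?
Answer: -332822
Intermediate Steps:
z(Y) = -29
(-2690 + (-1081 - 16)*(z(0) + 332)) + 2259 = (-2690 + (-1081 - 16)*(-29 + 332)) + 2259 = (-2690 - 1097*303) + 2259 = (-2690 - 332391) + 2259 = -335081 + 2259 = -332822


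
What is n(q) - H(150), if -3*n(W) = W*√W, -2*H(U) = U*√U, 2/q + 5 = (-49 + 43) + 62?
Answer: 375*√6 - 2*√102/7803 ≈ 918.56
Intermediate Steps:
q = 2/51 (q = 2/(-5 + ((-49 + 43) + 62)) = 2/(-5 + (-6 + 62)) = 2/(-5 + 56) = 2/51 ≈ 0.039216)
H(U) = -U^(3/2)/2 (H(U) = -U*√U/2 = -U^(3/2)/2)
n(W) = -W^(3/2)/3 (n(W) = -W*√W/3 = -W^(3/2)/3)
n(q) - H(150) = -2*√102/7803 - (-1)*150^(3/2)/2 = -2*√102/7803 - (-1)*750*√6/2 = -2*√102/7803 - (-375)*√6 = -2*√102/7803 + 375*√6 = 375*√6 - 2*√102/7803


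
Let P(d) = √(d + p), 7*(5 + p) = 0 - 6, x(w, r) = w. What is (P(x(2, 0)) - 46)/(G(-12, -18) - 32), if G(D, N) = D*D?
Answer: -23/56 + 3*I*√21/784 ≈ -0.41071 + 0.017535*I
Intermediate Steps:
G(D, N) = D²
p = -41/7 (p = -5 + (0 - 6)/7 = -5 + (⅐)*(-6) = -5 - 6/7 = -41/7 ≈ -5.8571)
P(d) = √(-41/7 + d) (P(d) = √(d - 41/7) = √(-41/7 + d))
(P(x(2, 0)) - 46)/(G(-12, -18) - 32) = (√(-287 + 49*2)/7 - 46)/((-12)² - 32) = (√(-287 + 98)/7 - 46)/(144 - 32) = (√(-189)/7 - 46)/112 = ((3*I*√21)/7 - 46)*(1/112) = (3*I*√21/7 - 46)*(1/112) = (-46 + 3*I*√21/7)*(1/112) = -23/56 + 3*I*√21/784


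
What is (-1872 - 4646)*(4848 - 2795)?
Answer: -13381454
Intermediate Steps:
(-1872 - 4646)*(4848 - 2795) = -6518*2053 = -13381454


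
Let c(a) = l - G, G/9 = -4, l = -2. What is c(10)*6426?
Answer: 218484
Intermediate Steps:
G = -36 (G = 9*(-4) = -36)
c(a) = 34 (c(a) = -2 - 1*(-36) = -2 + 36 = 34)
c(10)*6426 = 34*6426 = 218484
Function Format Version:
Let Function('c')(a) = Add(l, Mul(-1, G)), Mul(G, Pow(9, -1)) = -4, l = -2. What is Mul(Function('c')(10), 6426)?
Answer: 218484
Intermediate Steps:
G = -36 (G = Mul(9, -4) = -36)
Function('c')(a) = 34 (Function('c')(a) = Add(-2, Mul(-1, -36)) = Add(-2, 36) = 34)
Mul(Function('c')(10), 6426) = Mul(34, 6426) = 218484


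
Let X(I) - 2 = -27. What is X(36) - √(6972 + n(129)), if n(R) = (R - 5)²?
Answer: -25 - 2*√5587 ≈ -174.49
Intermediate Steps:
X(I) = -25 (X(I) = 2 - 27 = -25)
n(R) = (-5 + R)²
X(36) - √(6972 + n(129)) = -25 - √(6972 + (-5 + 129)²) = -25 - √(6972 + 124²) = -25 - √(6972 + 15376) = -25 - √22348 = -25 - 2*√5587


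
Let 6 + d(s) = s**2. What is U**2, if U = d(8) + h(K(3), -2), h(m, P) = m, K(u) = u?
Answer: 3721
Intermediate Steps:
d(s) = -6 + s**2
U = 61 (U = (-6 + 8**2) + 3 = (-6 + 64) + 3 = 58 + 3 = 61)
U**2 = 61**2 = 3721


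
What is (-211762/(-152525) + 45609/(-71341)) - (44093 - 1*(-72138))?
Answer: -1264734605171658/10881286025 ≈ -1.1623e+5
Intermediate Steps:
(-211762/(-152525) + 45609/(-71341)) - (44093 - 1*(-72138)) = (-211762*(-1/152525) + 45609*(-1/71341)) - (44093 + 72138) = (211762/152525 - 45609/71341) - 1*116231 = 8150800117/10881286025 - 116231 = -1264734605171658/10881286025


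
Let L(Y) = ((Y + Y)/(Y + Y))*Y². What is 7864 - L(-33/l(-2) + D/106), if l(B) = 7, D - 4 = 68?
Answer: 1080167815/137641 ≈ 7847.7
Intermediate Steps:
D = 72 (D = 4 + 68 = 72)
L(Y) = Y² (L(Y) = ((2*Y)/((2*Y)))*Y² = ((2*Y)*(1/(2*Y)))*Y² = 1*Y² = Y²)
7864 - L(-33/l(-2) + D/106) = 7864 - (-33/7 + 72/106)² = 7864 - (-33*⅐ + 72*(1/106))² = 7864 - (-33/7 + 36/53)² = 7864 - (-1497/371)² = 7864 - 1*2241009/137641 = 7864 - 2241009/137641 = 1080167815/137641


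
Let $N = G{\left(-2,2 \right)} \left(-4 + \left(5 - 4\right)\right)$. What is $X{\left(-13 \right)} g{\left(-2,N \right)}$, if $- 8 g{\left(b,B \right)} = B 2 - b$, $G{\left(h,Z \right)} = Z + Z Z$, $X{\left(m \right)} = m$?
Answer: $- \frac{221}{4} \approx -55.25$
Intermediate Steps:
$G{\left(h,Z \right)} = Z + Z^{2}$
$N = -18$ ($N = 2 \left(1 + 2\right) \left(-4 + \left(5 - 4\right)\right) = 2 \cdot 3 \left(-4 + 1\right) = 6 \left(-3\right) = -18$)
$g{\left(b,B \right)} = - \frac{B}{4} + \frac{b}{8}$ ($g{\left(b,B \right)} = - \frac{B 2 - b}{8} = - \frac{2 B - b}{8} = - \frac{- b + 2 B}{8} = - \frac{B}{4} + \frac{b}{8}$)
$X{\left(-13 \right)} g{\left(-2,N \right)} = - 13 \left(\left(- \frac{1}{4}\right) \left(-18\right) + \frac{1}{8} \left(-2\right)\right) = - 13 \left(\frac{9}{2} - \frac{1}{4}\right) = \left(-13\right) \frac{17}{4} = - \frac{221}{4}$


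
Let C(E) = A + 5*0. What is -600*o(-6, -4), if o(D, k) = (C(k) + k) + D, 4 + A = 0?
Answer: 8400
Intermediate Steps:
A = -4 (A = -4 + 0 = -4)
C(E) = -4 (C(E) = -4 + 5*0 = -4 + 0 = -4)
o(D, k) = -4 + D + k (o(D, k) = (-4 + k) + D = -4 + D + k)
-600*o(-6, -4) = -600*(-4 - 6 - 4) = -600*(-14) = 8400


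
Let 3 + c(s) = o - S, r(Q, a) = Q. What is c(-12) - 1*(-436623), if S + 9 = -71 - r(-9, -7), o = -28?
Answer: 436663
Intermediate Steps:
S = -71 (S = -9 + (-71 - 1*(-9)) = -9 + (-71 + 9) = -9 - 62 = -71)
c(s) = 40 (c(s) = -3 + (-28 - 1*(-71)) = -3 + (-28 + 71) = -3 + 43 = 40)
c(-12) - 1*(-436623) = 40 - 1*(-436623) = 40 + 436623 = 436663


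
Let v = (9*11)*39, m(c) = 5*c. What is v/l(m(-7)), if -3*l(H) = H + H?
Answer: 11583/70 ≈ 165.47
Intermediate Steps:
l(H) = -2*H/3 (l(H) = -(H + H)/3 = -2*H/3)
v = 3861 (v = 99*39 = 3861)
v/l(m(-7)) = 3861/((-10*(-7)/3)) = 3861/((-⅔*(-35))) = 3861/(70/3) = 3861*(3/70) = 11583/70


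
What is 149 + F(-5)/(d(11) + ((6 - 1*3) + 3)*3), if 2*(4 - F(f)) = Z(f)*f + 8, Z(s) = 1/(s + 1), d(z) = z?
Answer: 34563/232 ≈ 148.98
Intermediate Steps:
Z(s) = 1/(1 + s)
F(f) = -f/(2*(1 + f)) (F(f) = 4 - (f/(1 + f) + 8)/2 = 4 - (8 + f/(1 + f))/2 = 4 + (-4 - f/(2*(1 + f))) = -f/(2*(1 + f)))
149 + F(-5)/(d(11) + ((6 - 1*3) + 3)*3) = 149 + (-1*(-5)/(2 + 2*(-5)))/(11 + ((6 - 1*3) + 3)*3) = 149 + (-1*(-5)/(2 - 10))/(11 + ((6 - 3) + 3)*3) = 149 + (-1*(-5)/(-8))/(11 + (3 + 3)*3) = 149 + (-1*(-5)*(-⅛))/(11 + 6*3) = 149 - 5/8/(11 + 18) = 149 - 5/8/29 = 149 + (1/29)*(-5/8) = 149 - 5/232 = 34563/232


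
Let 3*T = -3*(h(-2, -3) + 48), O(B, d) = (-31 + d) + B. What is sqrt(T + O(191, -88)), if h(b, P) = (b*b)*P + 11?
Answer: 5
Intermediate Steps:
O(B, d) = -31 + B + d
h(b, P) = 11 + P*b**2 (h(b, P) = b**2*P + 11 = P*b**2 + 11 = 11 + P*b**2)
T = -47 (T = (-3*((11 - 3*(-2)**2) + 48))/3 = (-3*((11 - 3*4) + 48))/3 = (-3*((11 - 12) + 48))/3 = (-3*(-1 + 48))/3 = (-3*47)/3 = (1/3)*(-141) = -47)
sqrt(T + O(191, -88)) = sqrt(-47 + (-31 + 191 - 88)) = sqrt(-47 + 72) = sqrt(25) = 5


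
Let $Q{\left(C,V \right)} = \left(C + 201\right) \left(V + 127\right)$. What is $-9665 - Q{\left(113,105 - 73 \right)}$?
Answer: $-59591$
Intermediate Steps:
$Q{\left(C,V \right)} = \left(127 + V\right) \left(201 + C\right)$ ($Q{\left(C,V \right)} = \left(201 + C\right) \left(127 + V\right) = \left(127 + V\right) \left(201 + C\right)$)
$-9665 - Q{\left(113,105 - 73 \right)} = -9665 - \left(25527 + 127 \cdot 113 + 201 \left(105 - 73\right) + 113 \left(105 - 73\right)\right) = -9665 - \left(25527 + 14351 + 201 \cdot 32 + 113 \cdot 32\right) = -9665 - \left(25527 + 14351 + 6432 + 3616\right) = -9665 - 49926 = -59591$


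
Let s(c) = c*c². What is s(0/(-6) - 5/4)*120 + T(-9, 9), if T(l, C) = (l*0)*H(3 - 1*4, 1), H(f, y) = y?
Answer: -1875/8 ≈ -234.38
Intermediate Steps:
T(l, C) = 0 (T(l, C) = (l*0)*1 = 0*1 = 0)
s(c) = c³
s(0/(-6) - 5/4)*120 + T(-9, 9) = (0/(-6) - 5/4)³*120 + 0 = (0*(-⅙) - 5*¼)³*120 + 0 = (0 - 5/4)³*120 + 0 = (-5/4)³*120 + 0 = -125/64*120 + 0 = -1875/8 + 0 = -1875/8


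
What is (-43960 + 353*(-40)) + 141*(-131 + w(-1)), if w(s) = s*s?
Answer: -76410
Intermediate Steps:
w(s) = s²
(-43960 + 353*(-40)) + 141*(-131 + w(-1)) = (-43960 + 353*(-40)) + 141*(-131 + (-1)²) = (-43960 - 14120) + 141*(-131 + 1) = -58080 + 141*(-130) = -58080 - 18330 = -76410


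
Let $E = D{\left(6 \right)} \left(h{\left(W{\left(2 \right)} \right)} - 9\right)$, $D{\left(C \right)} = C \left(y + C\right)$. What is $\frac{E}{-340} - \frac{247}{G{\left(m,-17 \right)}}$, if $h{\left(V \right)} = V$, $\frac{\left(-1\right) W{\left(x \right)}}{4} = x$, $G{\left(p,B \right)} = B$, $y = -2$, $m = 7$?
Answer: $\frac{1337}{85} \approx 15.729$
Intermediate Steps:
$W{\left(x \right)} = - 4 x$
$D{\left(C \right)} = C \left(-2 + C\right)$
$E = -408$ ($E = 6 \left(-2 + 6\right) \left(\left(-4\right) 2 - 9\right) = 6 \cdot 4 \left(-8 - 9\right) = 24 \left(-17\right) = -408$)
$\frac{E}{-340} - \frac{247}{G{\left(m,-17 \right)}} = - \frac{408}{-340} - \frac{247}{-17} = \left(-408\right) \left(- \frac{1}{340}\right) - - \frac{247}{17} = \frac{6}{5} + \frac{247}{17} = \frac{1337}{85}$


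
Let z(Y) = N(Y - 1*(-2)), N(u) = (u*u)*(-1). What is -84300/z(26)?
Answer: 21075/196 ≈ 107.53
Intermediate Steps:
N(u) = -u**2 (N(u) = u**2*(-1) = -u**2)
z(Y) = -(2 + Y)**2 (z(Y) = -(Y - 1*(-2))**2 = -(Y + 2)**2 = -(2 + Y)**2)
-84300/z(26) = -84300*(-1/(2 + 26)**2) = -84300/((-1*28**2)) = -84300/((-1*784)) = -84300/(-784) = -84300*(-1/784) = 21075/196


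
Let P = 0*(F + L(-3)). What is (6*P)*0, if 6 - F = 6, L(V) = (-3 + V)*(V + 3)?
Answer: 0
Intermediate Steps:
L(V) = (-3 + V)*(3 + V)
F = 0 (F = 6 - 1*6 = 6 - 6 = 0)
P = 0 (P = 0*(0 + (-9 + (-3)²)) = 0*(0 + (-9 + 9)) = 0*(0 + 0) = 0*0 = 0)
(6*P)*0 = (6*0)*0 = 0*0 = 0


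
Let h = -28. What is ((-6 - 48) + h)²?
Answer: 6724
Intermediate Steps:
((-6 - 48) + h)² = ((-6 - 48) - 28)² = (-54 - 28)² = (-82)² = 6724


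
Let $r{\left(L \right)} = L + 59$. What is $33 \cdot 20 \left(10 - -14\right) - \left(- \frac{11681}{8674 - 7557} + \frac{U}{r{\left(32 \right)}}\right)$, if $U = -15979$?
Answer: $\frac{1628999994}{101647} \approx 16026.0$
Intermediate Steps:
$r{\left(L \right)} = 59 + L$
$33 \cdot 20 \left(10 - -14\right) - \left(- \frac{11681}{8674 - 7557} + \frac{U}{r{\left(32 \right)}}\right) = 33 \cdot 20 \left(10 - -14\right) - \left(- \frac{11681}{8674 - 7557} - \frac{15979}{59 + 32}\right) = 660 \left(10 + 14\right) - \left(- \frac{11681}{8674 - 7557} - \frac{15979}{91}\right) = 660 \cdot 24 - \left(- \frac{11681}{1117} - \frac{15979}{91}\right) = 15840 - \left(\left(-11681\right) \frac{1}{1117} - \frac{15979}{91}\right) = 15840 - \left(- \frac{11681}{1117} - \frac{15979}{91}\right) = 15840 - - \frac{18911514}{101647} = 15840 + \frac{18911514}{101647} = \frac{1628999994}{101647}$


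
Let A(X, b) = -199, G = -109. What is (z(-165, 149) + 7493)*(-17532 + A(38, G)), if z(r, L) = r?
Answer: -129932768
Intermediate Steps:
(z(-165, 149) + 7493)*(-17532 + A(38, G)) = (-165 + 7493)*(-17532 - 199) = 7328*(-17731) = -129932768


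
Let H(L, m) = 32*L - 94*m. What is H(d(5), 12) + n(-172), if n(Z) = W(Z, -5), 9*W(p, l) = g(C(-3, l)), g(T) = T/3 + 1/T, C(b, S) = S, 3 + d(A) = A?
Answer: -143668/135 ≈ -1064.2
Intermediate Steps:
d(A) = -3 + A
H(L, m) = -94*m + 32*L
g(T) = 1/T + T/3 (g(T) = T*(1/3) + 1/T = T/3 + 1/T = 1/T + T/3)
W(p, l) = 1/(9*l) + l/27 (W(p, l) = (1/l + l/3)/9 = 1/(9*l) + l/27)
n(Z) = -28/135 (n(Z) = (1/27)*(3 + (-5)**2)/(-5) = (1/27)*(-1/5)*(3 + 25) = (1/27)*(-1/5)*28 = -28/135)
H(d(5), 12) + n(-172) = (-94*12 + 32*(-3 + 5)) - 28/135 = (-1128 + 32*2) - 28/135 = (-1128 + 64) - 28/135 = -1064 - 28/135 = -143668/135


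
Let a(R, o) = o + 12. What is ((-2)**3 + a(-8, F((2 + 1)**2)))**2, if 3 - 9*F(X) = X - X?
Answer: 169/9 ≈ 18.778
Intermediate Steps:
F(X) = 1/3 (F(X) = 1/3 - (X - X)/9 = 1/3 - 1/9*0 = 1/3 + 0 = 1/3)
a(R, o) = 12 + o
((-2)**3 + a(-8, F((2 + 1)**2)))**2 = ((-2)**3 + (12 + 1/3))**2 = (-8 + 37/3)**2 = (13/3)**2 = 169/9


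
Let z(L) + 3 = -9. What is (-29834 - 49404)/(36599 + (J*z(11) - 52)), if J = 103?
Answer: -79238/35311 ≈ -2.2440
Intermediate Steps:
z(L) = -12 (z(L) = -3 - 9 = -12)
(-29834 - 49404)/(36599 + (J*z(11) - 52)) = (-29834 - 49404)/(36599 + (103*(-12) - 52)) = -79238/(36599 + (-1236 - 52)) = -79238/(36599 - 1288) = -79238/35311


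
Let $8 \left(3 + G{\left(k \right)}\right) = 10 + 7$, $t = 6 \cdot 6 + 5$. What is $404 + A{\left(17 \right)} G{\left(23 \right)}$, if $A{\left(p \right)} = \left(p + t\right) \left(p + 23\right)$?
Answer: $-1626$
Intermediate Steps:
$t = 41$ ($t = 36 + 5 = 41$)
$G{\left(k \right)} = - \frac{7}{8}$ ($G{\left(k \right)} = -3 + \frac{10 + 7}{8} = -3 + \frac{1}{8} \cdot 17 = -3 + \frac{17}{8} = - \frac{7}{8}$)
$A{\left(p \right)} = \left(23 + p\right) \left(41 + p\right)$ ($A{\left(p \right)} = \left(p + 41\right) \left(p + 23\right) = \left(41 + p\right) \left(23 + p\right) = \left(23 + p\right) \left(41 + p\right)$)
$404 + A{\left(17 \right)} G{\left(23 \right)} = 404 + \left(943 + 17^{2} + 64 \cdot 17\right) \left(- \frac{7}{8}\right) = 404 + \left(943 + 289 + 1088\right) \left(- \frac{7}{8}\right) = 404 + 2320 \left(- \frac{7}{8}\right) = 404 - 2030 = -1626$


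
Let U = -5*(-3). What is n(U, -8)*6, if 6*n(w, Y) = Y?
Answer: -8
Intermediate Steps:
U = 15 (U = -1*(-15) = 15)
n(w, Y) = Y/6
n(U, -8)*6 = ((⅙)*(-8))*6 = -4/3*6 = -8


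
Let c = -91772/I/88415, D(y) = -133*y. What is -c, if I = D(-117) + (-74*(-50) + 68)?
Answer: 91772/1708973535 ≈ 5.3700e-5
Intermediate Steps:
I = 19329 (I = -133*(-117) + (-74*(-50) + 68) = 15561 + (3700 + 68) = 15561 + 3768 = 19329)
c = -91772/1708973535 (c = -91772/19329/88415 = -91772*1/19329*(1/88415) = -91772/19329*1/88415 = -91772/1708973535 ≈ -5.3700e-5)
-c = -1*(-91772/1708973535) = 91772/1708973535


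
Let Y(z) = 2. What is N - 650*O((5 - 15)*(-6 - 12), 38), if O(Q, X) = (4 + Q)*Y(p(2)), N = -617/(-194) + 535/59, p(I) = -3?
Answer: -2737743007/11446 ≈ -2.3919e+5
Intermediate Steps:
N = 140193/11446 (N = -617*(-1/194) + 535*(1/59) = 617/194 + 535/59 = 140193/11446 ≈ 12.248)
O(Q, X) = 8 + 2*Q (O(Q, X) = (4 + Q)*2 = 8 + 2*Q)
N - 650*O((5 - 15)*(-6 - 12), 38) = 140193/11446 - 650*(8 + 2*((5 - 15)*(-6 - 12))) = 140193/11446 - 650*(8 + 2*(-10*(-18))) = 140193/11446 - 650*(8 + 2*180) = 140193/11446 - 650*(8 + 360) = 140193/11446 - 650*368 = 140193/11446 - 239200 = -2737743007/11446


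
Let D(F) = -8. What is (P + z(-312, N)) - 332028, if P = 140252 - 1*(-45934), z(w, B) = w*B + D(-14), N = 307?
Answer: -241634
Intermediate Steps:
z(w, B) = -8 + B*w (z(w, B) = w*B - 8 = B*w - 8 = -8 + B*w)
P = 186186 (P = 140252 + 45934 = 186186)
(P + z(-312, N)) - 332028 = (186186 + (-8 + 307*(-312))) - 332028 = (186186 + (-8 - 95784)) - 332028 = (186186 - 95792) - 332028 = 90394 - 332028 = -241634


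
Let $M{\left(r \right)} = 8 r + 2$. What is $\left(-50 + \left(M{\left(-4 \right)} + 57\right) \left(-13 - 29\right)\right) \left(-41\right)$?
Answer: $48544$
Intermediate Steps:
$M{\left(r \right)} = 2 + 8 r$
$\left(-50 + \left(M{\left(-4 \right)} + 57\right) \left(-13 - 29\right)\right) \left(-41\right) = \left(-50 + \left(\left(2 + 8 \left(-4\right)\right) + 57\right) \left(-13 - 29\right)\right) \left(-41\right) = \left(-50 + \left(\left(2 - 32\right) + 57\right) \left(-42\right)\right) \left(-41\right) = \left(-50 + \left(-30 + 57\right) \left(-42\right)\right) \left(-41\right) = \left(-50 + 27 \left(-42\right)\right) \left(-41\right) = \left(-50 - 1134\right) \left(-41\right) = \left(-1184\right) \left(-41\right) = 48544$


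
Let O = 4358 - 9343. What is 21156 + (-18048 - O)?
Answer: 8093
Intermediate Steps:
O = -4985
21156 + (-18048 - O) = 21156 + (-18048 - 1*(-4985)) = 21156 + (-18048 + 4985) = 21156 - 13063 = 8093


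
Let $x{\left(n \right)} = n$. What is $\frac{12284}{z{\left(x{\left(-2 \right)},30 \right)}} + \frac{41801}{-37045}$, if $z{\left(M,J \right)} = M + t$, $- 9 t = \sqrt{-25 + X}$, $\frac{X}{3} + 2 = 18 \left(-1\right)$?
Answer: $\frac{- 41801 \sqrt{85} + 4096299438 i}{37045 \left(\sqrt{85} - 18 i\right)} \approx -4866.7 + 2492.1 i$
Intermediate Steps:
$X = -60$ ($X = -6 + 3 \cdot 18 \left(-1\right) = -6 + 3 \left(-18\right) = -6 - 54 = -60$)
$t = - \frac{i \sqrt{85}}{9}$ ($t = - \frac{\sqrt{-25 - 60}}{9} = - \frac{\sqrt{-85}}{9} = - \frac{i \sqrt{85}}{9} \approx - 1.0244 i$)
$z{\left(M,J \right)} = M - \frac{i \sqrt{85}}{9}$
$\frac{12284}{z{\left(x{\left(-2 \right)},30 \right)}} + \frac{41801}{-37045} = \frac{12284}{-2 - \frac{i \sqrt{85}}{9}} + \frac{41801}{-37045} = \frac{12284}{-2 - \frac{i \sqrt{85}}{9}} + 41801 \left(- \frac{1}{37045}\right) = \frac{12284}{-2 - \frac{i \sqrt{85}}{9}} - \frac{41801}{37045} = - \frac{41801}{37045} + \frac{12284}{-2 - \frac{i \sqrt{85}}{9}}$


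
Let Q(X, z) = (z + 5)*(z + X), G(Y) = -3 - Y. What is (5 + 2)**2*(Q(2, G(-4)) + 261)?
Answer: 13671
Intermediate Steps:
Q(X, z) = (5 + z)*(X + z)
(5 + 2)**2*(Q(2, G(-4)) + 261) = (5 + 2)**2*(((-3 - 1*(-4))**2 + 5*2 + 5*(-3 - 1*(-4)) + 2*(-3 - 1*(-4))) + 261) = 7**2*(((-3 + 4)**2 + 10 + 5*(-3 + 4) + 2*(-3 + 4)) + 261) = 49*((1**2 + 10 + 5*1 + 2*1) + 261) = 49*((1 + 10 + 5 + 2) + 261) = 49*(18 + 261) = 49*279 = 13671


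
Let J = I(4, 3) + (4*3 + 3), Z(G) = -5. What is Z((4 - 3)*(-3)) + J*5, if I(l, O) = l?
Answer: 90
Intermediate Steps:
J = 19 (J = 4 + (4*3 + 3) = 4 + (12 + 3) = 4 + 15 = 19)
Z((4 - 3)*(-3)) + J*5 = -5 + 19*5 = -5 + 95 = 90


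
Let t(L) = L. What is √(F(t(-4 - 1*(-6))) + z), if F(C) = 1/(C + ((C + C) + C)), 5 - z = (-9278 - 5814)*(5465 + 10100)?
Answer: 3*√417612418/4 ≈ 15327.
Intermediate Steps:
z = 234906985 (z = 5 - (-9278 - 5814)*(5465 + 10100) = 5 - (-15092)*15565 = 5 - 1*(-234906980) = 5 + 234906980 = 234906985)
F(C) = 1/(4*C) (F(C) = 1/(C + (2*C + C)) = 1/(C + 3*C) = 1/(4*C))
√(F(t(-4 - 1*(-6))) + z) = √(1/(4*(-4 - 1*(-6))) + 234906985) = √(1/(4*(-4 + 6)) + 234906985) = √((¼)/2 + 234906985) = √((¼)*(½) + 234906985) = √(⅛ + 234906985) = √(1879255881/8) = 3*√417612418/4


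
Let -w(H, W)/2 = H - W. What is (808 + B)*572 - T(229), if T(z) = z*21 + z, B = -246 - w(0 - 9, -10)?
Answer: 317570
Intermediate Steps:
w(H, W) = -2*H + 2*W (w(H, W) = -2*(H - W) = -2*H + 2*W)
B = -244 (B = -246 - (-2*(0 - 9) + 2*(-10)) = -246 - (-2*(-9) - 20) = -246 - (18 - 20) = -246 - 1*(-2) = -246 + 2 = -244)
T(z) = 22*z (T(z) = 21*z + z = 22*z)
(808 + B)*572 - T(229) = (808 - 244)*572 - 22*229 = 564*572 - 1*5038 = 322608 - 5038 = 317570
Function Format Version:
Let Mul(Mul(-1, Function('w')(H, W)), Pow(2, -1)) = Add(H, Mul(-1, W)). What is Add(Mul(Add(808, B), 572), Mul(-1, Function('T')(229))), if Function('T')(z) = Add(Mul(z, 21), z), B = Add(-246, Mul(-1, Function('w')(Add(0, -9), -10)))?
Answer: 317570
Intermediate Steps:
Function('w')(H, W) = Add(Mul(-2, H), Mul(2, W)) (Function('w')(H, W) = Mul(-2, Add(H, Mul(-1, W))) = Add(Mul(-2, H), Mul(2, W)))
B = -244 (B = Add(-246, Mul(-1, Add(Mul(-2, Add(0, -9)), Mul(2, -10)))) = Add(-246, Mul(-1, Add(Mul(-2, -9), -20))) = Add(-246, Mul(-1, Add(18, -20))) = Add(-246, Mul(-1, -2)) = Add(-246, 2) = -244)
Function('T')(z) = Mul(22, z) (Function('T')(z) = Add(Mul(21, z), z) = Mul(22, z))
Add(Mul(Add(808, B), 572), Mul(-1, Function('T')(229))) = Add(Mul(Add(808, -244), 572), Mul(-1, Mul(22, 229))) = Add(Mul(564, 572), Mul(-1, 5038)) = Add(322608, -5038) = 317570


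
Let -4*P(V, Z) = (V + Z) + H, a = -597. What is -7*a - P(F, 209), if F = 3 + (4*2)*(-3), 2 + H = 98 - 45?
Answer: 16955/4 ≈ 4238.8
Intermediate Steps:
H = 51 (H = -2 + (98 - 45) = -2 + 53 = 51)
F = -21 (F = 3 + 8*(-3) = 3 - 24 = -21)
P(V, Z) = -51/4 - V/4 - Z/4 (P(V, Z) = -((V + Z) + 51)/4 = -(51 + V + Z)/4 = -51/4 - V/4 - Z/4)
-7*a - P(F, 209) = -7*(-597) - (-51/4 - ¼*(-21) - ¼*209) = 4179 - (-51/4 + 21/4 - 209/4) = 4179 - 1*(-239/4) = 4179 + 239/4 = 16955/4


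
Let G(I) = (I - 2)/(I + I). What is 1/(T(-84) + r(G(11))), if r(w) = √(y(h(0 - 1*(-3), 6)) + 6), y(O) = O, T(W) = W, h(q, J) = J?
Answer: -7/587 - √3/3522 ≈ -0.012417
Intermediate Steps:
G(I) = (-2 + I)/(2*I) (G(I) = (-2 + I)/((2*I)) = (-2 + I)*(1/(2*I)) = (-2 + I)/(2*I))
r(w) = 2*√3 (r(w) = √(6 + 6) = √12 = 2*√3)
1/(T(-84) + r(G(11))) = 1/(-84 + 2*√3)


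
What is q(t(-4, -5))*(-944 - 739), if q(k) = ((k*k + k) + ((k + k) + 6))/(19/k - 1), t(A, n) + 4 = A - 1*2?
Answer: 1279080/29 ≈ 44106.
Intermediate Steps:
t(A, n) = -6 + A (t(A, n) = -4 + (A - 1*2) = -4 + (A - 2) = -4 + (-2 + A) = -6 + A)
q(k) = (6 + k² + 3*k)/(-1 + 19/k) (q(k) = ((k² + k) + (2*k + 6))/(-1 + 19/k) = ((k + k²) + (6 + 2*k))/(-1 + 19/k) = (6 + k² + 3*k)/(-1 + 19/k))
q(t(-4, -5))*(-944 - 739) = (-(-6 - 4)*(6 + (-6 - 4)² + 3*(-6 - 4))/(-19 + (-6 - 4)))*(-944 - 739) = -1*(-10)*(6 + (-10)² + 3*(-10))/(-19 - 10)*(-1683) = -1*(-10)*(6 + 100 - 30)/(-29)*(-1683) = -1*(-10)*(-1/29)*76*(-1683) = -760/29*(-1683) = 1279080/29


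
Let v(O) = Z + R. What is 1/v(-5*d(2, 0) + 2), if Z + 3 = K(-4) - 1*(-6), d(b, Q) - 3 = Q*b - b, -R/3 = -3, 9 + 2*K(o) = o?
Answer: 2/11 ≈ 0.18182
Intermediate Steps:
K(o) = -9/2 + o/2
R = 9 (R = -3*(-3) = 9)
d(b, Q) = 3 - b + Q*b (d(b, Q) = 3 + (Q*b - b) = 3 + (-b + Q*b) = 3 - b + Q*b)
Z = -7/2 (Z = -3 + ((-9/2 + (½)*(-4)) - 1*(-6)) = -3 + ((-9/2 - 2) + 6) = -3 + (-13/2 + 6) = -3 - ½ = -7/2 ≈ -3.5000)
v(O) = 11/2 (v(O) = -7/2 + 9 = 11/2)
1/v(-5*d(2, 0) + 2) = 1/(11/2) = 2/11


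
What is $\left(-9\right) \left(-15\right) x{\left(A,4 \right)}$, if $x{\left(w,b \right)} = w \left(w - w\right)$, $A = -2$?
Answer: $0$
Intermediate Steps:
$x{\left(w,b \right)} = 0$ ($x{\left(w,b \right)} = w 0 = 0$)
$\left(-9\right) \left(-15\right) x{\left(A,4 \right)} = \left(-9\right) \left(-15\right) 0 = 135 \cdot 0 = 0$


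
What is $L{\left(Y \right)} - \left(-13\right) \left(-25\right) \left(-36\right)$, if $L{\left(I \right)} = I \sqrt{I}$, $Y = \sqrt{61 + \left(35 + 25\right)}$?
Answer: $11700 + 11 \sqrt{11} \approx 11736.0$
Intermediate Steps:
$Y = 11$ ($Y = \sqrt{61 + 60} = \sqrt{121} = 11$)
$L{\left(I \right)} = I^{\frac{3}{2}}$
$L{\left(Y \right)} - \left(-13\right) \left(-25\right) \left(-36\right) = 11^{\frac{3}{2}} - \left(-13\right) \left(-25\right) \left(-36\right) = 11 \sqrt{11} - 325 \left(-36\right) = 11 \sqrt{11} - -11700 = 11 \sqrt{11} + 11700 = 11700 + 11 \sqrt{11}$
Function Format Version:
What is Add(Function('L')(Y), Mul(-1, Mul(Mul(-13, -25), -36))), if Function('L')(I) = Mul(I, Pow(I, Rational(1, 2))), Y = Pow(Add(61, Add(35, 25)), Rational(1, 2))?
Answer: Add(11700, Mul(11, Pow(11, Rational(1, 2)))) ≈ 11736.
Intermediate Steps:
Y = 11 (Y = Pow(Add(61, 60), Rational(1, 2)) = Pow(121, Rational(1, 2)) = 11)
Function('L')(I) = Pow(I, Rational(3, 2))
Add(Function('L')(Y), Mul(-1, Mul(Mul(-13, -25), -36))) = Add(Pow(11, Rational(3, 2)), Mul(-1, Mul(Mul(-13, -25), -36))) = Add(Mul(11, Pow(11, Rational(1, 2))), Mul(-1, Mul(325, -36))) = Add(Mul(11, Pow(11, Rational(1, 2))), Mul(-1, -11700)) = Add(Mul(11, Pow(11, Rational(1, 2))), 11700) = Add(11700, Mul(11, Pow(11, Rational(1, 2))))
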